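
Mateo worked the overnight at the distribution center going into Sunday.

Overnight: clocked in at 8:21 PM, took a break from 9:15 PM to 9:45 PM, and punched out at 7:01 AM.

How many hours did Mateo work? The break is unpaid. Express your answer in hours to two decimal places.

Overnight: 8:21 PM → midnight = 3 h 39 min; midnight → 7:01 AM = 7 h 1 min; span 10 h 40 min; less 30 min break → 10 h 10 min

10.17 hours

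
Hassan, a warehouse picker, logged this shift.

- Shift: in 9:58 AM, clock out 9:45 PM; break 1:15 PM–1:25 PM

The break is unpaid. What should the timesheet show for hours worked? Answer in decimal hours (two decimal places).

11.62 hours

Shift: 9:58 AM–9:45 PM = 11 h 47 min; less 10 min break → 11 h 37 min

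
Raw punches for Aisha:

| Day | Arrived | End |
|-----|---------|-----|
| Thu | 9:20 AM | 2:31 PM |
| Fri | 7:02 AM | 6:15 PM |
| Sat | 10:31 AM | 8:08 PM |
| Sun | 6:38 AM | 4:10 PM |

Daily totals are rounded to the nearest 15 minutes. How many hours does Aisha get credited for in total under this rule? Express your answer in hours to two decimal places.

35.50 hours

Thu: 9:20 AM–2:31 PM = 5 h 11 min → rounds to 5 h 15 min
Fri: 7:02 AM–6:15 PM = 11 h 13 min → rounds to 11 h 15 min
Sat: 10:31 AM–8:08 PM = 9 h 37 min → rounds to 9 h 30 min
Sun: 6:38 AM–4:10 PM = 9 h 32 min → rounds to 9 h 30 min
Total credited: 35 h 30 min.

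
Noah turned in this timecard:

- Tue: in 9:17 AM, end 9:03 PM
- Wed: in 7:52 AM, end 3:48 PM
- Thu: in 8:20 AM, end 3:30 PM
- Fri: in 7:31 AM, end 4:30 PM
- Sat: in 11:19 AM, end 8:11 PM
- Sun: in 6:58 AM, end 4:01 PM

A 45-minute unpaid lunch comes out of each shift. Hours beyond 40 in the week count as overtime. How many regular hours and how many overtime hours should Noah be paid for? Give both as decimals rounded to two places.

Regular 40.00 hours, overtime 9.27 hours

Tue: 9:17 AM–9:03 PM = 11 h 46 min; less 45 min break → 11 h 1 min
Wed: 7:52 AM–3:48 PM = 7 h 56 min; less 45 min break → 7 h 11 min
Thu: 8:20 AM–3:30 PM = 7 h 10 min; less 45 min break → 6 h 25 min
Fri: 7:31 AM–4:30 PM = 8 h 59 min; less 45 min break → 8 h 14 min
Sat: 11:19 AM–8:11 PM = 8 h 52 min; less 45 min break → 8 h 7 min
Sun: 6:58 AM–4:01 PM = 9 h 3 min; less 45 min break → 8 h 18 min
Total worked: 49 h 16 min = 49.27 h.
Threshold 40 h → overtime 9 h 16 min, regular 40 h 0 min.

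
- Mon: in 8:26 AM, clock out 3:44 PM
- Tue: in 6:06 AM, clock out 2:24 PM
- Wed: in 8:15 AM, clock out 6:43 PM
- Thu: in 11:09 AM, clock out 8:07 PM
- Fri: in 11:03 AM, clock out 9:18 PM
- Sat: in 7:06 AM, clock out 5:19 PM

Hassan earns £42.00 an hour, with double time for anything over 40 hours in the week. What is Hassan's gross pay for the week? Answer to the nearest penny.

Mon: 8:26 AM–3:44 PM = 7 h 18 min
Tue: 6:06 AM–2:24 PM = 8 h 18 min
Wed: 8:15 AM–6:43 PM = 10 h 28 min
Thu: 11:09 AM–8:07 PM = 8 h 58 min
Fri: 11:03 AM–9:18 PM = 10 h 15 min
Sat: 7:06 AM–5:19 PM = 10 h 13 min
Total worked: 55 h 30 min = 3330 min.
Regular 40 h 0 min = 2400 min at £42.00/h; overtime 15 h 30 min = 930 min at £84.00/h.
Pay = (2400 × £42.00 + 930 × £84.00) ÷ 60 = £2982.00.

£2982.00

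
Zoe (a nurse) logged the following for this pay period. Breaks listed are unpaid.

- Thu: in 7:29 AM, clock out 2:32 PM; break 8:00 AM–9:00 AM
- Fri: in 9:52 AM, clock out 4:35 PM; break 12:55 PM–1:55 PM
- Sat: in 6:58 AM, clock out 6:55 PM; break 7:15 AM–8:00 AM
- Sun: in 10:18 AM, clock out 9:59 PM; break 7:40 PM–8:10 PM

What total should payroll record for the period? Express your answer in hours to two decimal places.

34.15 hours

Thu: 7:29 AM–2:32 PM = 7 h 3 min; less 60 min break → 6 h 3 min
Fri: 9:52 AM–4:35 PM = 6 h 43 min; less 60 min break → 5 h 43 min
Sat: 6:58 AM–6:55 PM = 11 h 57 min; less 45 min break → 11 h 12 min
Sun: 10:18 AM–9:59 PM = 11 h 41 min; less 30 min break → 11 h 11 min
Total: 6 h 3 min + 5 h 43 min + 11 h 12 min + 11 h 11 min = 34 h 9 min.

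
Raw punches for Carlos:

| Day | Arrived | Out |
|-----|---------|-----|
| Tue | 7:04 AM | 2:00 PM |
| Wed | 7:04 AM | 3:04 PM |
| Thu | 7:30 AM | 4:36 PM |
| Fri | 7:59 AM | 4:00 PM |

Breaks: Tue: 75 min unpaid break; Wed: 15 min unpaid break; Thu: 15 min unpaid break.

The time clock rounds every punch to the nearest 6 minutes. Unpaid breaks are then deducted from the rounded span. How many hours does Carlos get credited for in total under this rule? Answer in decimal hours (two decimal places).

30.25 hours

Tue: in 7:04 AM→7:06 AM, out 2:00 PM→2:00 PM; 6 h 54 min − 75 min = 5 h 39 min
Wed: in 7:04 AM→7:06 AM, out 3:04 PM→3:06 PM; 8 h 0 min − 15 min = 7 h 45 min
Thu: in 7:30 AM→7:30 AM, out 4:36 PM→4:36 PM; 9 h 6 min − 15 min = 8 h 51 min
Fri: in 7:59 AM→8:00 AM, out 4:00 PM→4:00 PM; 8 h 0 min
Total credited: 30 h 15 min.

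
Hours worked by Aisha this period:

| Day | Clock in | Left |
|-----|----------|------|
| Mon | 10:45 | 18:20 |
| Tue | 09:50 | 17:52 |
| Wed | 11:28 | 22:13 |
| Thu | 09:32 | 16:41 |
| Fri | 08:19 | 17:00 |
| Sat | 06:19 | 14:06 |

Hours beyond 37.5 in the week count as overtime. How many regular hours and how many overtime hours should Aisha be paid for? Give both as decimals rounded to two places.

Mon: 10:45–18:20 = 7 h 35 min
Tue: 09:50–17:52 = 8 h 2 min
Wed: 11:28–22:13 = 10 h 45 min
Thu: 09:32–16:41 = 7 h 9 min
Fri: 08:19–17:00 = 8 h 41 min
Sat: 06:19–14:06 = 7 h 47 min
Total worked: 49 h 59 min = 49.98 h.
Threshold 37.5 h → overtime 12 h 29 min, regular 37 h 30 min.

Regular 37.50 hours, overtime 12.48 hours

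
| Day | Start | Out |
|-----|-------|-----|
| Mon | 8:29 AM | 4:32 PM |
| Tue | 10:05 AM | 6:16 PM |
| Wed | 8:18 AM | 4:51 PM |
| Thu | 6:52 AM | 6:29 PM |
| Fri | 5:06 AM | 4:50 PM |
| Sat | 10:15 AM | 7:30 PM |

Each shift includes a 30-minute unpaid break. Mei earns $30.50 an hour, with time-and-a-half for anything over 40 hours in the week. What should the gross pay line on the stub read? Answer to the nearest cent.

Mon: 8:29 AM–4:32 PM = 8 h 3 min; less 30 min break → 7 h 33 min
Tue: 10:05 AM–6:16 PM = 8 h 11 min; less 30 min break → 7 h 41 min
Wed: 8:18 AM–4:51 PM = 8 h 33 min; less 30 min break → 8 h 3 min
Thu: 6:52 AM–6:29 PM = 11 h 37 min; less 30 min break → 11 h 7 min
Fri: 5:06 AM–4:50 PM = 11 h 44 min; less 30 min break → 11 h 14 min
Sat: 10:15 AM–7:30 PM = 9 h 15 min; less 30 min break → 8 h 45 min
Total worked: 54 h 23 min = 3263 min.
Regular 40 h 0 min = 2400 min at $30.50/h; overtime 14 h 23 min = 863 min at $45.75/h.
Pay = (2400 × $30.50 + 863 × $45.75) ÷ 60 = $1878.04.

$1878.04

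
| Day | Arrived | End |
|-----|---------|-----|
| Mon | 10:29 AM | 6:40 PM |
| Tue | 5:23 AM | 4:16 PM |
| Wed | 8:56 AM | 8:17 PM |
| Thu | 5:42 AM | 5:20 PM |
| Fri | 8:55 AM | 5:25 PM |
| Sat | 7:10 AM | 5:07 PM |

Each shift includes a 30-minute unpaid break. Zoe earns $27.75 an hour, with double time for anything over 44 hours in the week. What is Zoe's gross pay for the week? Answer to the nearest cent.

Mon: 10:29 AM–6:40 PM = 8 h 11 min; less 30 min break → 7 h 41 min
Tue: 5:23 AM–4:16 PM = 10 h 53 min; less 30 min break → 10 h 23 min
Wed: 8:56 AM–8:17 PM = 11 h 21 min; less 30 min break → 10 h 51 min
Thu: 5:42 AM–5:20 PM = 11 h 38 min; less 30 min break → 11 h 8 min
Fri: 8:55 AM–5:25 PM = 8 h 30 min; less 30 min break → 8 h 0 min
Sat: 7:10 AM–5:07 PM = 9 h 57 min; less 30 min break → 9 h 27 min
Total worked: 57 h 30 min = 3450 min.
Regular 44 h 0 min = 2640 min at $27.75/h; overtime 13 h 30 min = 810 min at $55.50/h.
Pay = (2640 × $27.75 + 810 × $55.50) ÷ 60 = $1970.25.

$1970.25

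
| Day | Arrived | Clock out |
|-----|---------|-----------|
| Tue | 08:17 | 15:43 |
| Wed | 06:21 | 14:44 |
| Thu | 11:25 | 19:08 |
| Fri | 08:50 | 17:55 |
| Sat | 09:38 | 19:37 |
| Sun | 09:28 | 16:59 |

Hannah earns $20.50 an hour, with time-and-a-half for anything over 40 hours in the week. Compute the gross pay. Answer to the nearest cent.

$1131.09

Tue: 08:17–15:43 = 7 h 26 min
Wed: 06:21–14:44 = 8 h 23 min
Thu: 11:25–19:08 = 7 h 43 min
Fri: 08:50–17:55 = 9 h 5 min
Sat: 09:38–19:37 = 9 h 59 min
Sun: 09:28–16:59 = 7 h 31 min
Total worked: 50 h 7 min = 3007 min.
Regular 40 h 0 min = 2400 min at $20.50/h; overtime 10 h 7 min = 607 min at $30.75/h.
Pay = (2400 × $20.50 + 607 × $30.75) ÷ 60 = $1131.09.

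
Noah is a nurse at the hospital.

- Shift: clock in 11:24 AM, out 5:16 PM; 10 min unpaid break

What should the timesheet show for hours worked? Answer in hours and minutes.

5 h 42 min

Shift: 11:24 AM–5:16 PM = 5 h 52 min; less 10 min break → 5 h 42 min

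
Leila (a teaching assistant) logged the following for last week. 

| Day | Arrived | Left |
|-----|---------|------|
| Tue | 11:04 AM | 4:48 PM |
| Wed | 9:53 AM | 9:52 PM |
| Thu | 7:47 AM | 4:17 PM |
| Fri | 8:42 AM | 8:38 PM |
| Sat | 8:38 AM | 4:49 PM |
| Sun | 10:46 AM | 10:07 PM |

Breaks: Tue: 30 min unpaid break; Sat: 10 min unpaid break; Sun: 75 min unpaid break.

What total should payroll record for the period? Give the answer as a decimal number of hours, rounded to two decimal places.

55.77 hours

Tue: 11:04 AM–4:48 PM = 5 h 44 min; less 30 min break → 5 h 14 min
Wed: 9:53 AM–9:52 PM = 11 h 59 min
Thu: 7:47 AM–4:17 PM = 8 h 30 min
Fri: 8:42 AM–8:38 PM = 11 h 56 min
Sat: 8:38 AM–4:49 PM = 8 h 11 min; less 10 min break → 8 h 1 min
Sun: 10:46 AM–10:07 PM = 11 h 21 min; less 75 min break → 10 h 6 min
Total: 5 h 14 min + 11 h 59 min + 8 h 30 min + 11 h 56 min + 8 h 1 min + 10 h 6 min = 55 h 46 min.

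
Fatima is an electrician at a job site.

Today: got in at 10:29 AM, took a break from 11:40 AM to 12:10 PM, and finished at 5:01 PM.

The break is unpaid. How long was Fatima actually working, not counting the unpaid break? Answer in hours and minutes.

Today: 10:29 AM–5:01 PM = 6 h 32 min; less 30 min break → 6 h 2 min

6 h 2 min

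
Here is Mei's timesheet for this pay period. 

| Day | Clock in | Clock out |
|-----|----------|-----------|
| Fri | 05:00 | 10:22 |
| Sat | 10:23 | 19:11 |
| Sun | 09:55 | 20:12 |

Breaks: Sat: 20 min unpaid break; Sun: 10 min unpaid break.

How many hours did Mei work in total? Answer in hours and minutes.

23 h 57 min

Fri: 05:00–10:22 = 5 h 22 min
Sat: 10:23–19:11 = 8 h 48 min; less 20 min break → 8 h 28 min
Sun: 09:55–20:12 = 10 h 17 min; less 10 min break → 10 h 7 min
Total: 5 h 22 min + 8 h 28 min + 10 h 7 min = 23 h 57 min.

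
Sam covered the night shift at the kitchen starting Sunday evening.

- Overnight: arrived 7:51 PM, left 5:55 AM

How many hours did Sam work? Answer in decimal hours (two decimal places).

10.07 hours

Overnight: 7:51 PM → midnight = 4 h 9 min; midnight → 5:55 AM = 5 h 55 min; span 10 h 4 min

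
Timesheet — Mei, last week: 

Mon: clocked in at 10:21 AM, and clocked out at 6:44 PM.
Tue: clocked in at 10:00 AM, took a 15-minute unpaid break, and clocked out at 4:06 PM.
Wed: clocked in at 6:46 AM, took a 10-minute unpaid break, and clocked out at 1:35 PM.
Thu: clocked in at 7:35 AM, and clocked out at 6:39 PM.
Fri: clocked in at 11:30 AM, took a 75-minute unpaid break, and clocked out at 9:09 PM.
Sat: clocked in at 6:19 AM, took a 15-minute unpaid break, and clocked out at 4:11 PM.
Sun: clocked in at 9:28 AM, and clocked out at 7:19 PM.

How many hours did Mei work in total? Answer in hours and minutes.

59 h 49 min

Mon: 10:21 AM–6:44 PM = 8 h 23 min
Tue: 10:00 AM–4:06 PM = 6 h 6 min; less 15 min break → 5 h 51 min
Wed: 6:46 AM–1:35 PM = 6 h 49 min; less 10 min break → 6 h 39 min
Thu: 7:35 AM–6:39 PM = 11 h 4 min
Fri: 11:30 AM–9:09 PM = 9 h 39 min; less 75 min break → 8 h 24 min
Sat: 6:19 AM–4:11 PM = 9 h 52 min; less 15 min break → 9 h 37 min
Sun: 9:28 AM–7:19 PM = 9 h 51 min
Total: 8 h 23 min + 5 h 51 min + 6 h 39 min + 11 h 4 min + 8 h 24 min + 9 h 37 min + 9 h 51 min = 59 h 49 min.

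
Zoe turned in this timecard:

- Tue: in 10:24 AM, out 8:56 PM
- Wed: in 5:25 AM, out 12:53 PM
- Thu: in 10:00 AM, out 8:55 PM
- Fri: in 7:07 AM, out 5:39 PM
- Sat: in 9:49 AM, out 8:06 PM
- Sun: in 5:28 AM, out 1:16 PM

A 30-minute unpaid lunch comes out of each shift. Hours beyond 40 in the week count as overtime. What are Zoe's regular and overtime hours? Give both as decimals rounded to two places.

Regular 40.00 hours, overtime 14.53 hours

Tue: 10:24 AM–8:56 PM = 10 h 32 min; less 30 min break → 10 h 2 min
Wed: 5:25 AM–12:53 PM = 7 h 28 min; less 30 min break → 6 h 58 min
Thu: 10:00 AM–8:55 PM = 10 h 55 min; less 30 min break → 10 h 25 min
Fri: 7:07 AM–5:39 PM = 10 h 32 min; less 30 min break → 10 h 2 min
Sat: 9:49 AM–8:06 PM = 10 h 17 min; less 30 min break → 9 h 47 min
Sun: 5:28 AM–1:16 PM = 7 h 48 min; less 30 min break → 7 h 18 min
Total worked: 54 h 32 min = 54.53 h.
Threshold 40 h → overtime 14 h 32 min, regular 40 h 0 min.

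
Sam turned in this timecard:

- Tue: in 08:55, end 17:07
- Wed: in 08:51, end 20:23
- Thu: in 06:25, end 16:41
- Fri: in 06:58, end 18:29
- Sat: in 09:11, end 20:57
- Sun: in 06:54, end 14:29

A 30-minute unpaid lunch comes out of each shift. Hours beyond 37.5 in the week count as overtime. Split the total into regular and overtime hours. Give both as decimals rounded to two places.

Tue: 08:55–17:07 = 8 h 12 min; less 30 min break → 7 h 42 min
Wed: 08:51–20:23 = 11 h 32 min; less 30 min break → 11 h 2 min
Thu: 06:25–16:41 = 10 h 16 min; less 30 min break → 9 h 46 min
Fri: 06:58–18:29 = 11 h 31 min; less 30 min break → 11 h 1 min
Sat: 09:11–20:57 = 11 h 46 min; less 30 min break → 11 h 16 min
Sun: 06:54–14:29 = 7 h 35 min; less 30 min break → 7 h 5 min
Total worked: 57 h 52 min = 57.87 h.
Threshold 37.5 h → overtime 20 h 22 min, regular 37 h 30 min.

Regular 37.50 hours, overtime 20.37 hours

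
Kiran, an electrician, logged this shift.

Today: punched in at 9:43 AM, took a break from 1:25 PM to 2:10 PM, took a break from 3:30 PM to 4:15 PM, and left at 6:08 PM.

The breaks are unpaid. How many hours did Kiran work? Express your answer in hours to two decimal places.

Today: 9:43 AM–6:08 PM = 8 h 25 min; less 90 min break → 6 h 55 min

6.92 hours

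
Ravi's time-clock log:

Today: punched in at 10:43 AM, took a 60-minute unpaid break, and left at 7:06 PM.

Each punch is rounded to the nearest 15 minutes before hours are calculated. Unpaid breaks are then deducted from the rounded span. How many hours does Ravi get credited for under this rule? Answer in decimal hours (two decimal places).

Today: in 10:43 AM→10:45 AM, out 7:06 PM→7:00 PM; 8 h 15 min − 60 min = 7 h 15 min

7.25 hours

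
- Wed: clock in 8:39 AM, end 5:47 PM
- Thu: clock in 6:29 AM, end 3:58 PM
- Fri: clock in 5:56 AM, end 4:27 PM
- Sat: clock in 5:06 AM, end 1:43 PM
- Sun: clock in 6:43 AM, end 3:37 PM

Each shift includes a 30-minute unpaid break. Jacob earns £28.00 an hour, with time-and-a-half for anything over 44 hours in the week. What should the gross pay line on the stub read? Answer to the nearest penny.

Wed: 8:39 AM–5:47 PM = 9 h 8 min; less 30 min break → 8 h 38 min
Thu: 6:29 AM–3:58 PM = 9 h 29 min; less 30 min break → 8 h 59 min
Fri: 5:56 AM–4:27 PM = 10 h 31 min; less 30 min break → 10 h 1 min
Sat: 5:06 AM–1:43 PM = 8 h 37 min; less 30 min break → 8 h 7 min
Sun: 6:43 AM–3:37 PM = 8 h 54 min; less 30 min break → 8 h 24 min
Total worked: 44 h 9 min = 2649 min.
Regular 44 h 0 min = 2640 min at £28.00/h; overtime 0 h 9 min = 9 min at £42.00/h.
Pay = (2640 × £28.00 + 9 × £42.00) ÷ 60 = £1238.30.

£1238.30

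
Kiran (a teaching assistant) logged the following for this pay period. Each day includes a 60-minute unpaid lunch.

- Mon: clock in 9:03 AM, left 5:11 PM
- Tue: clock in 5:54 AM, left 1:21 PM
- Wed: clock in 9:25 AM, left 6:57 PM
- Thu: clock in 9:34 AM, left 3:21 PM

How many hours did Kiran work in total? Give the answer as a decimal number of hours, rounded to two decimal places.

26.90 hours

Mon: 9:03 AM–5:11 PM = 8 h 8 min; less 60 min break → 7 h 8 min
Tue: 5:54 AM–1:21 PM = 7 h 27 min; less 60 min break → 6 h 27 min
Wed: 9:25 AM–6:57 PM = 9 h 32 min; less 60 min break → 8 h 32 min
Thu: 9:34 AM–3:21 PM = 5 h 47 min; less 60 min break → 4 h 47 min
Total: 7 h 8 min + 6 h 27 min + 8 h 32 min + 4 h 47 min = 26 h 54 min.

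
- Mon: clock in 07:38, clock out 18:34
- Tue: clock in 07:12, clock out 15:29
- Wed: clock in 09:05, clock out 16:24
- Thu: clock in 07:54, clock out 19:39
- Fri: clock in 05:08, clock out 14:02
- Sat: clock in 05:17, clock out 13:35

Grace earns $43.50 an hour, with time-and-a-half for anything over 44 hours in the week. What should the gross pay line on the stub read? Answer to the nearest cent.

$2663.29

Mon: 07:38–18:34 = 10 h 56 min
Tue: 07:12–15:29 = 8 h 17 min
Wed: 09:05–16:24 = 7 h 19 min
Thu: 07:54–19:39 = 11 h 45 min
Fri: 05:08–14:02 = 8 h 54 min
Sat: 05:17–13:35 = 8 h 18 min
Total worked: 55 h 29 min = 3329 min.
Regular 44 h 0 min = 2640 min at $43.50/h; overtime 11 h 29 min = 689 min at $65.25/h.
Pay = (2640 × $43.50 + 689 × $65.25) ÷ 60 = $2663.29.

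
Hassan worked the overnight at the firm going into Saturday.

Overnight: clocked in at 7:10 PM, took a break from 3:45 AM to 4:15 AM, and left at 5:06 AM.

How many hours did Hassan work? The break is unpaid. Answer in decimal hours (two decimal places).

Overnight: 7:10 PM → midnight = 4 h 50 min; midnight → 5:06 AM = 5 h 6 min; span 9 h 56 min; less 30 min break → 9 h 26 min

9.43 hours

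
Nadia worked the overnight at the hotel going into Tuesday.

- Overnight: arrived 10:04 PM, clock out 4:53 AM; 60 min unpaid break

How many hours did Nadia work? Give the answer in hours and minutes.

Overnight: 10:04 PM → midnight = 1 h 56 min; midnight → 4:53 AM = 4 h 53 min; span 6 h 49 min; less 60 min break → 5 h 49 min

5 h 49 min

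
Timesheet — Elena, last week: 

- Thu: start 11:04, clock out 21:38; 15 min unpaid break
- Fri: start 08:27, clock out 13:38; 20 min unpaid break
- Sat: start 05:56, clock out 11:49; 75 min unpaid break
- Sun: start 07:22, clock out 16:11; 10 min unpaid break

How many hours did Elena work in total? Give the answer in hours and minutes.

Thu: 11:04–21:38 = 10 h 34 min; less 15 min break → 10 h 19 min
Fri: 08:27–13:38 = 5 h 11 min; less 20 min break → 4 h 51 min
Sat: 05:56–11:49 = 5 h 53 min; less 75 min break → 4 h 38 min
Sun: 07:22–16:11 = 8 h 49 min; less 10 min break → 8 h 39 min
Total: 10 h 19 min + 4 h 51 min + 4 h 38 min + 8 h 39 min = 28 h 27 min.

28 h 27 min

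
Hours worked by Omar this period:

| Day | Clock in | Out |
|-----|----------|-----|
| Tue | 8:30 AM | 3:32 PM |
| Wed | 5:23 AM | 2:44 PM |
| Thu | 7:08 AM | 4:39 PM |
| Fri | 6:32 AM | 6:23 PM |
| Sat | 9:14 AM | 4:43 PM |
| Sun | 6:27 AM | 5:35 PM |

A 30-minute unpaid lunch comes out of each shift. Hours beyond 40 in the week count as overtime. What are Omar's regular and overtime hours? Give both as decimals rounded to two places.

Tue: 8:30 AM–3:32 PM = 7 h 2 min; less 30 min break → 6 h 32 min
Wed: 5:23 AM–2:44 PM = 9 h 21 min; less 30 min break → 8 h 51 min
Thu: 7:08 AM–4:39 PM = 9 h 31 min; less 30 min break → 9 h 1 min
Fri: 6:32 AM–6:23 PM = 11 h 51 min; less 30 min break → 11 h 21 min
Sat: 9:14 AM–4:43 PM = 7 h 29 min; less 30 min break → 6 h 59 min
Sun: 6:27 AM–5:35 PM = 11 h 8 min; less 30 min break → 10 h 38 min
Total worked: 53 h 22 min = 53.37 h.
Threshold 40 h → overtime 13 h 22 min, regular 40 h 0 min.

Regular 40.00 hours, overtime 13.37 hours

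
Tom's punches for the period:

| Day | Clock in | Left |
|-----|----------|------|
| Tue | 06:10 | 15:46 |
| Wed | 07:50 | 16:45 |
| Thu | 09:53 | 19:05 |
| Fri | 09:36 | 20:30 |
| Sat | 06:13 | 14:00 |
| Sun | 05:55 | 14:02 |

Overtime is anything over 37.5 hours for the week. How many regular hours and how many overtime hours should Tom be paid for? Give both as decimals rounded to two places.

Regular 37.50 hours, overtime 17.02 hours

Tue: 06:10–15:46 = 9 h 36 min
Wed: 07:50–16:45 = 8 h 55 min
Thu: 09:53–19:05 = 9 h 12 min
Fri: 09:36–20:30 = 10 h 54 min
Sat: 06:13–14:00 = 7 h 47 min
Sun: 05:55–14:02 = 8 h 7 min
Total worked: 54 h 31 min = 54.52 h.
Threshold 37.5 h → overtime 17 h 1 min, regular 37 h 30 min.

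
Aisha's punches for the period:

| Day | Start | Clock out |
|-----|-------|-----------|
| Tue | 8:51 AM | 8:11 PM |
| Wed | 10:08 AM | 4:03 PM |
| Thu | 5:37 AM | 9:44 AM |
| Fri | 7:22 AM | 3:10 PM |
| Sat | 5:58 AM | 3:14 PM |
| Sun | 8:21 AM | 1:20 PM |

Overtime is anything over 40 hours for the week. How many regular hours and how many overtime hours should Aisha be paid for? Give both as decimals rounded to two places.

Tue: 8:51 AM–8:11 PM = 11 h 20 min
Wed: 10:08 AM–4:03 PM = 5 h 55 min
Thu: 5:37 AM–9:44 AM = 4 h 7 min
Fri: 7:22 AM–3:10 PM = 7 h 48 min
Sat: 5:58 AM–3:14 PM = 9 h 16 min
Sun: 8:21 AM–1:20 PM = 4 h 59 min
Total worked: 43 h 25 min = 43.42 h.
Threshold 40 h → overtime 3 h 25 min, regular 40 h 0 min.

Regular 40.00 hours, overtime 3.42 hours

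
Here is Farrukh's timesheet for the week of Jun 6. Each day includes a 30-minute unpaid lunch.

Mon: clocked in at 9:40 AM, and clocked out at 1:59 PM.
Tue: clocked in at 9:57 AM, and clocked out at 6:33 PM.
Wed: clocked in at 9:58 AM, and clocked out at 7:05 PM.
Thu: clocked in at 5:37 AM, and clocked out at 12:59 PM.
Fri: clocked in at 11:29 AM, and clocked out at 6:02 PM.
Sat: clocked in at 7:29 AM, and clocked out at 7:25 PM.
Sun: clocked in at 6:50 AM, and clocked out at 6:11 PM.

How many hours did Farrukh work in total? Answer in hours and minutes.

55 h 44 min

Mon: 9:40 AM–1:59 PM = 4 h 19 min; less 30 min break → 3 h 49 min
Tue: 9:57 AM–6:33 PM = 8 h 36 min; less 30 min break → 8 h 6 min
Wed: 9:58 AM–7:05 PM = 9 h 7 min; less 30 min break → 8 h 37 min
Thu: 5:37 AM–12:59 PM = 7 h 22 min; less 30 min break → 6 h 52 min
Fri: 11:29 AM–6:02 PM = 6 h 33 min; less 30 min break → 6 h 3 min
Sat: 7:29 AM–7:25 PM = 11 h 56 min; less 30 min break → 11 h 26 min
Sun: 6:50 AM–6:11 PM = 11 h 21 min; less 30 min break → 10 h 51 min
Total: 3 h 49 min + 8 h 6 min + 8 h 37 min + 6 h 52 min + 6 h 3 min + 11 h 26 min + 10 h 51 min = 55 h 44 min.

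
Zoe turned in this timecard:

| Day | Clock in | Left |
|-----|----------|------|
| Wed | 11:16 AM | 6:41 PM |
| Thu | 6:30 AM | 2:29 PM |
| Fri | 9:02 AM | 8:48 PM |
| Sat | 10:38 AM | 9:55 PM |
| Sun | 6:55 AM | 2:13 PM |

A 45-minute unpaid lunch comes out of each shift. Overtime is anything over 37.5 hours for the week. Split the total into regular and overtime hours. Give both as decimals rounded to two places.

Wed: 11:16 AM–6:41 PM = 7 h 25 min; less 45 min break → 6 h 40 min
Thu: 6:30 AM–2:29 PM = 7 h 59 min; less 45 min break → 7 h 14 min
Fri: 9:02 AM–8:48 PM = 11 h 46 min; less 45 min break → 11 h 1 min
Sat: 10:38 AM–9:55 PM = 11 h 17 min; less 45 min break → 10 h 32 min
Sun: 6:55 AM–2:13 PM = 7 h 18 min; less 45 min break → 6 h 33 min
Total worked: 42 h 0 min = 42.00 h.
Threshold 37.5 h → overtime 4 h 30 min, regular 37 h 30 min.

Regular 37.50 hours, overtime 4.50 hours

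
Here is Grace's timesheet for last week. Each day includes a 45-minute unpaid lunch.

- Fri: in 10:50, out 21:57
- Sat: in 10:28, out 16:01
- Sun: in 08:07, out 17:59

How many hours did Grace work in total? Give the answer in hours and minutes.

Fri: 10:50–21:57 = 11 h 7 min; less 45 min break → 10 h 22 min
Sat: 10:28–16:01 = 5 h 33 min; less 45 min break → 4 h 48 min
Sun: 08:07–17:59 = 9 h 52 min; less 45 min break → 9 h 7 min
Total: 10 h 22 min + 4 h 48 min + 9 h 7 min = 24 h 17 min.

24 h 17 min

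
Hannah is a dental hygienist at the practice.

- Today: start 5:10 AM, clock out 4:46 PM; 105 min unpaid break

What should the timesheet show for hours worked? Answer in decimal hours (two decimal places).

Today: 5:10 AM–4:46 PM = 11 h 36 min; less 105 min break → 9 h 51 min

9.85 hours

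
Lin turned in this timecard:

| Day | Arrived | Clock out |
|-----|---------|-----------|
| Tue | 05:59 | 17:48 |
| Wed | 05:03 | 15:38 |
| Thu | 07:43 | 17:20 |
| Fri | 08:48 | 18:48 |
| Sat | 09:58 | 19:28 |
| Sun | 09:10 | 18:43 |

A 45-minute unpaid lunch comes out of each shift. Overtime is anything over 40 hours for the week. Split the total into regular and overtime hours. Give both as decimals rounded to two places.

Tue: 05:59–17:48 = 11 h 49 min; less 45 min break → 11 h 4 min
Wed: 05:03–15:38 = 10 h 35 min; less 45 min break → 9 h 50 min
Thu: 07:43–17:20 = 9 h 37 min; less 45 min break → 8 h 52 min
Fri: 08:48–18:48 = 10 h 0 min; less 45 min break → 9 h 15 min
Sat: 09:58–19:28 = 9 h 30 min; less 45 min break → 8 h 45 min
Sun: 09:10–18:43 = 9 h 33 min; less 45 min break → 8 h 48 min
Total worked: 56 h 34 min = 56.57 h.
Threshold 40 h → overtime 16 h 34 min, regular 40 h 0 min.

Regular 40.00 hours, overtime 16.57 hours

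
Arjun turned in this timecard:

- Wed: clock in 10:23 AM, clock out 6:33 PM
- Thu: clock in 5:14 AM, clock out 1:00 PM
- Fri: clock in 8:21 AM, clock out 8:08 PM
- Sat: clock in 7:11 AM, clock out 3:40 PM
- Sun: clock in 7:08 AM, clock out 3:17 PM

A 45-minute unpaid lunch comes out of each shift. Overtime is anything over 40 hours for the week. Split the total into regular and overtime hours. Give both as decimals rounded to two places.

Regular 40.00 hours, overtime 0.60 hours

Wed: 10:23 AM–6:33 PM = 8 h 10 min; less 45 min break → 7 h 25 min
Thu: 5:14 AM–1:00 PM = 7 h 46 min; less 45 min break → 7 h 1 min
Fri: 8:21 AM–8:08 PM = 11 h 47 min; less 45 min break → 11 h 2 min
Sat: 7:11 AM–3:40 PM = 8 h 29 min; less 45 min break → 7 h 44 min
Sun: 7:08 AM–3:17 PM = 8 h 9 min; less 45 min break → 7 h 24 min
Total worked: 40 h 36 min = 40.60 h.
Threshold 40 h → overtime 0 h 36 min, regular 40 h 0 min.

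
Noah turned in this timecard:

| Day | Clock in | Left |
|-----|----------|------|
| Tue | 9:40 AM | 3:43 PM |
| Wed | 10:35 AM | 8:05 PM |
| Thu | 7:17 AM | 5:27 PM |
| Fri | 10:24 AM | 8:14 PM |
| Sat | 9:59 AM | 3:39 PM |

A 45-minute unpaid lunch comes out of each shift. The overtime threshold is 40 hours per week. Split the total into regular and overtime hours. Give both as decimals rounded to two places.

Regular 37.47 hours, overtime 0.00 hours

Tue: 9:40 AM–3:43 PM = 6 h 3 min; less 45 min break → 5 h 18 min
Wed: 10:35 AM–8:05 PM = 9 h 30 min; less 45 min break → 8 h 45 min
Thu: 7:17 AM–5:27 PM = 10 h 10 min; less 45 min break → 9 h 25 min
Fri: 10:24 AM–8:14 PM = 9 h 50 min; less 45 min break → 9 h 5 min
Sat: 9:59 AM–3:39 PM = 5 h 40 min; less 45 min break → 4 h 55 min
Total worked: 37 h 28 min = 37.47 h.
Threshold 40 h → overtime 0 h 0 min, regular 37 h 28 min.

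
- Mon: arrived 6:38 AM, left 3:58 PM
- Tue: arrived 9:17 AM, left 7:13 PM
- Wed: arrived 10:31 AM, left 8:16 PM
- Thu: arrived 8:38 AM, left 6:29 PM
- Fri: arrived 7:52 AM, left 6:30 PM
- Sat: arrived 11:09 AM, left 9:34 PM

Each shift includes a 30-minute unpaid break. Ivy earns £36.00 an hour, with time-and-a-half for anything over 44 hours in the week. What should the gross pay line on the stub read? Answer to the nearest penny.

Mon: 6:38 AM–3:58 PM = 9 h 20 min; less 30 min break → 8 h 50 min
Tue: 9:17 AM–7:13 PM = 9 h 56 min; less 30 min break → 9 h 26 min
Wed: 10:31 AM–8:16 PM = 9 h 45 min; less 30 min break → 9 h 15 min
Thu: 8:38 AM–6:29 PM = 9 h 51 min; less 30 min break → 9 h 21 min
Fri: 7:52 AM–6:30 PM = 10 h 38 min; less 30 min break → 10 h 8 min
Sat: 11:09 AM–9:34 PM = 10 h 25 min; less 30 min break → 9 h 55 min
Total worked: 56 h 55 min = 3415 min.
Regular 44 h 0 min = 2640 min at £36.00/h; overtime 12 h 55 min = 775 min at £54.00/h.
Pay = (2640 × £36.00 + 775 × £54.00) ÷ 60 = £2281.50.

£2281.50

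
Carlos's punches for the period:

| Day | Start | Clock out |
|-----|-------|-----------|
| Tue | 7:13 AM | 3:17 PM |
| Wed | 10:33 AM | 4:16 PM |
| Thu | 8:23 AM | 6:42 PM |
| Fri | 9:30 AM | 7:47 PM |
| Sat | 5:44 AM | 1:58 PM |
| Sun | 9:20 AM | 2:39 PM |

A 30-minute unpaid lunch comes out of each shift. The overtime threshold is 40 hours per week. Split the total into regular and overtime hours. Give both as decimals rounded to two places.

Tue: 7:13 AM–3:17 PM = 8 h 4 min; less 30 min break → 7 h 34 min
Wed: 10:33 AM–4:16 PM = 5 h 43 min; less 30 min break → 5 h 13 min
Thu: 8:23 AM–6:42 PM = 10 h 19 min; less 30 min break → 9 h 49 min
Fri: 9:30 AM–7:47 PM = 10 h 17 min; less 30 min break → 9 h 47 min
Sat: 5:44 AM–1:58 PM = 8 h 14 min; less 30 min break → 7 h 44 min
Sun: 9:20 AM–2:39 PM = 5 h 19 min; less 30 min break → 4 h 49 min
Total worked: 44 h 56 min = 44.93 h.
Threshold 40 h → overtime 4 h 56 min, regular 40 h 0 min.

Regular 40.00 hours, overtime 4.93 hours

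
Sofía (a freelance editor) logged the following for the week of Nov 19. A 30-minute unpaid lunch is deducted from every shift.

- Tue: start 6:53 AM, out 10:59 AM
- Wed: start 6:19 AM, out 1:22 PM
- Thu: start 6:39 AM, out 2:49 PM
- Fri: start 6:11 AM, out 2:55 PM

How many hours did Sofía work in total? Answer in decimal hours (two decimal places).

26.05 hours

Tue: 6:53 AM–10:59 AM = 4 h 6 min; less 30 min break → 3 h 36 min
Wed: 6:19 AM–1:22 PM = 7 h 3 min; less 30 min break → 6 h 33 min
Thu: 6:39 AM–2:49 PM = 8 h 10 min; less 30 min break → 7 h 40 min
Fri: 6:11 AM–2:55 PM = 8 h 44 min; less 30 min break → 8 h 14 min
Total: 3 h 36 min + 6 h 33 min + 7 h 40 min + 8 h 14 min = 26 h 3 min.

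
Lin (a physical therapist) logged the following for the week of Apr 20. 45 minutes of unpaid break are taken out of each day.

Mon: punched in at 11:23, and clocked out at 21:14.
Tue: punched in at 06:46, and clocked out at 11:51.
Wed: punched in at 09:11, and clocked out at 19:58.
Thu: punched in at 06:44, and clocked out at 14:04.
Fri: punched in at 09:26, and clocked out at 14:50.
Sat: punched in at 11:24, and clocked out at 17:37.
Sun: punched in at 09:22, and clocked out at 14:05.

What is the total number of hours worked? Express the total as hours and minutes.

44 h 8 min

Mon: 11:23–21:14 = 9 h 51 min; less 45 min break → 9 h 6 min
Tue: 06:46–11:51 = 5 h 5 min; less 45 min break → 4 h 20 min
Wed: 09:11–19:58 = 10 h 47 min; less 45 min break → 10 h 2 min
Thu: 06:44–14:04 = 7 h 20 min; less 45 min break → 6 h 35 min
Fri: 09:26–14:50 = 5 h 24 min; less 45 min break → 4 h 39 min
Sat: 11:24–17:37 = 6 h 13 min; less 45 min break → 5 h 28 min
Sun: 09:22–14:05 = 4 h 43 min; less 45 min break → 3 h 58 min
Total: 9 h 6 min + 4 h 20 min + 10 h 2 min + 6 h 35 min + 4 h 39 min + 5 h 28 min + 3 h 58 min = 44 h 8 min.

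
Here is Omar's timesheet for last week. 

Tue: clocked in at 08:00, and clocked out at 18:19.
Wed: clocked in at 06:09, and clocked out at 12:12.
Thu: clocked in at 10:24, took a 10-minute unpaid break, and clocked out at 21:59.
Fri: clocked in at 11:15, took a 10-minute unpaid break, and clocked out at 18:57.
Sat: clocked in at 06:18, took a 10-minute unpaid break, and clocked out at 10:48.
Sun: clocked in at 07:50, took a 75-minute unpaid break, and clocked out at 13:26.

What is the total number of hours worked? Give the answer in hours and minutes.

44 h 0 min

Tue: 08:00–18:19 = 10 h 19 min
Wed: 06:09–12:12 = 6 h 3 min
Thu: 10:24–21:59 = 11 h 35 min; less 10 min break → 11 h 25 min
Fri: 11:15–18:57 = 7 h 42 min; less 10 min break → 7 h 32 min
Sat: 06:18–10:48 = 4 h 30 min; less 10 min break → 4 h 20 min
Sun: 07:50–13:26 = 5 h 36 min; less 75 min break → 4 h 21 min
Total: 10 h 19 min + 6 h 3 min + 11 h 25 min + 7 h 32 min + 4 h 20 min + 4 h 21 min = 44 h 0 min.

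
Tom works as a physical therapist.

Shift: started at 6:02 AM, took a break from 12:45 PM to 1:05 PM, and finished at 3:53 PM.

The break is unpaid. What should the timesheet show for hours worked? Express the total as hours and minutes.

Shift: 6:02 AM–3:53 PM = 9 h 51 min; less 20 min break → 9 h 31 min

9 h 31 min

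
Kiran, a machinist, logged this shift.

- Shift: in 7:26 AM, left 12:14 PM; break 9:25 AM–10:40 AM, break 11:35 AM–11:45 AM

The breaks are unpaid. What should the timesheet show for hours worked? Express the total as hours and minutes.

Shift: 7:26 AM–12:14 PM = 4 h 48 min; less 85 min break → 3 h 23 min

3 h 23 min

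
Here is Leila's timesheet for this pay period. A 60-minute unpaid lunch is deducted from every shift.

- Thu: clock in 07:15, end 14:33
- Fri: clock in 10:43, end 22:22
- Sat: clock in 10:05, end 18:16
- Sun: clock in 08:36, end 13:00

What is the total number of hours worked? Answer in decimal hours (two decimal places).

Thu: 07:15–14:33 = 7 h 18 min; less 60 min break → 6 h 18 min
Fri: 10:43–22:22 = 11 h 39 min; less 60 min break → 10 h 39 min
Sat: 10:05–18:16 = 8 h 11 min; less 60 min break → 7 h 11 min
Sun: 08:36–13:00 = 4 h 24 min; less 60 min break → 3 h 24 min
Total: 6 h 18 min + 10 h 39 min + 7 h 11 min + 3 h 24 min = 27 h 32 min.

27.53 hours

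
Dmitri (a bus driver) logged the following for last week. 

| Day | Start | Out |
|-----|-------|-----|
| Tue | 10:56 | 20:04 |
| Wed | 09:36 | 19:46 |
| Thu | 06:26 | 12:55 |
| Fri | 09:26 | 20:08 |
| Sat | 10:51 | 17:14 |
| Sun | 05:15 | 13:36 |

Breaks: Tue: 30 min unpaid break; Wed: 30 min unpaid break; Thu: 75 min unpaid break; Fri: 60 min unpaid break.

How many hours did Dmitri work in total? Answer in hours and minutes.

Tue: 10:56–20:04 = 9 h 8 min; less 30 min break → 8 h 38 min
Wed: 09:36–19:46 = 10 h 10 min; less 30 min break → 9 h 40 min
Thu: 06:26–12:55 = 6 h 29 min; less 75 min break → 5 h 14 min
Fri: 09:26–20:08 = 10 h 42 min; less 60 min break → 9 h 42 min
Sat: 10:51–17:14 = 6 h 23 min
Sun: 05:15–13:36 = 8 h 21 min
Total: 8 h 38 min + 9 h 40 min + 5 h 14 min + 9 h 42 min + 6 h 23 min + 8 h 21 min = 47 h 58 min.

47 h 58 min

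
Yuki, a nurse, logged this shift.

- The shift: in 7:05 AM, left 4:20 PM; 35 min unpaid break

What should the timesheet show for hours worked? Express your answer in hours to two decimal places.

8.67 hours

The shift: 7:05 AM–4:20 PM = 9 h 15 min; less 35 min break → 8 h 40 min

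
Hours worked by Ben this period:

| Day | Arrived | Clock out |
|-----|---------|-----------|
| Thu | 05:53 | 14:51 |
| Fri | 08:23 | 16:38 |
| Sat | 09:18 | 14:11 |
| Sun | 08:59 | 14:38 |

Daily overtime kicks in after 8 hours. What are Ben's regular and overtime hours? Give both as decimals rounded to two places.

Regular 26.53 hours, overtime 1.22 hours

Thu: 05:53–14:51 = 8 h 58 min
Fri: 08:23–16:38 = 8 h 15 min
Sat: 09:18–14:11 = 4 h 53 min
Sun: 08:59–14:38 = 5 h 39 min
Thu reg 8 h 0 min / OT 0 h 58 min; Fri reg 8 h 0 min / OT 0 h 15 min; Sat reg 4 h 53 min / OT 0 h 0 min; Sun reg 5 h 39 min / OT 0 h 0 min.
Totals: regular 26 h 32 min, overtime 1 h 13 min.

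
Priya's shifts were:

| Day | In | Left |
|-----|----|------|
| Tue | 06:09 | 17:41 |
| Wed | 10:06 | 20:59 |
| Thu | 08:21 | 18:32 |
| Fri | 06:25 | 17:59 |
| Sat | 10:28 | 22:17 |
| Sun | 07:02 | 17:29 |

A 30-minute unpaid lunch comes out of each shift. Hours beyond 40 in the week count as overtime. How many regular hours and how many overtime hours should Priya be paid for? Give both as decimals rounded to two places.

Regular 40.00 hours, overtime 23.43 hours

Tue: 06:09–17:41 = 11 h 32 min; less 30 min break → 11 h 2 min
Wed: 10:06–20:59 = 10 h 53 min; less 30 min break → 10 h 23 min
Thu: 08:21–18:32 = 10 h 11 min; less 30 min break → 9 h 41 min
Fri: 06:25–17:59 = 11 h 34 min; less 30 min break → 11 h 4 min
Sat: 10:28–22:17 = 11 h 49 min; less 30 min break → 11 h 19 min
Sun: 07:02–17:29 = 10 h 27 min; less 30 min break → 9 h 57 min
Total worked: 63 h 26 min = 63.43 h.
Threshold 40 h → overtime 23 h 26 min, regular 40 h 0 min.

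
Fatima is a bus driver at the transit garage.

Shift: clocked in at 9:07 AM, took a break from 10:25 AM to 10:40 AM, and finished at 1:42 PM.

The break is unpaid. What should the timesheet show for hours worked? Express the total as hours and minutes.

4 h 20 min

Shift: 9:07 AM–1:42 PM = 4 h 35 min; less 15 min break → 4 h 20 min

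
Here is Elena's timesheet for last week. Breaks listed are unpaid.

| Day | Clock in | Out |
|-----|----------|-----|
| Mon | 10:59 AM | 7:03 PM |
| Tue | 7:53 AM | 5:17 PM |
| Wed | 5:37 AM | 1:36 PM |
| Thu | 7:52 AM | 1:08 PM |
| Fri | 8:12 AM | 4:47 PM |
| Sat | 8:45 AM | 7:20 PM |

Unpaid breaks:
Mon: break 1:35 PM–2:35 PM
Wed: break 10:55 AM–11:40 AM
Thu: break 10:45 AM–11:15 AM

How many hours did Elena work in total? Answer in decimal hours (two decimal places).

Mon: 10:59 AM–7:03 PM = 8 h 4 min; less 60 min break → 7 h 4 min
Tue: 7:53 AM–5:17 PM = 9 h 24 min
Wed: 5:37 AM–1:36 PM = 7 h 59 min; less 45 min break → 7 h 14 min
Thu: 7:52 AM–1:08 PM = 5 h 16 min; less 30 min break → 4 h 46 min
Fri: 8:12 AM–4:47 PM = 8 h 35 min
Sat: 8:45 AM–7:20 PM = 10 h 35 min
Total: 7 h 4 min + 9 h 24 min + 7 h 14 min + 4 h 46 min + 8 h 35 min + 10 h 35 min = 47 h 38 min.

47.63 hours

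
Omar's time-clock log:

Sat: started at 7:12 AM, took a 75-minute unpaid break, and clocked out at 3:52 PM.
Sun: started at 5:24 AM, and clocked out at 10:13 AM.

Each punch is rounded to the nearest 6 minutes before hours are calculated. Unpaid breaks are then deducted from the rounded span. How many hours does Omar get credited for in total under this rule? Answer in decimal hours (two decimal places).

12.25 hours

Sat: in 7:12 AM→7:12 AM, out 3:52 PM→3:54 PM; 8 h 42 min − 75 min = 7 h 27 min
Sun: in 5:24 AM→5:24 AM, out 10:13 AM→10:12 AM; 4 h 48 min
Total credited: 12 h 15 min.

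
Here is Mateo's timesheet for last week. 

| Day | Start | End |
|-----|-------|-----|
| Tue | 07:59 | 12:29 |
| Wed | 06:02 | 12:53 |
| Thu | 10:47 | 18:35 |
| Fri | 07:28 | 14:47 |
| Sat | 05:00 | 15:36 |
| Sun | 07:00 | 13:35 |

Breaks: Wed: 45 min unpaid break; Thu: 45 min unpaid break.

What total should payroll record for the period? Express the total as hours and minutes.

Tue: 07:59–12:29 = 4 h 30 min
Wed: 06:02–12:53 = 6 h 51 min; less 45 min break → 6 h 6 min
Thu: 10:47–18:35 = 7 h 48 min; less 45 min break → 7 h 3 min
Fri: 07:28–14:47 = 7 h 19 min
Sat: 05:00–15:36 = 10 h 36 min
Sun: 07:00–13:35 = 6 h 35 min
Total: 4 h 30 min + 6 h 6 min + 7 h 3 min + 7 h 19 min + 10 h 36 min + 6 h 35 min = 42 h 9 min.

42 h 9 min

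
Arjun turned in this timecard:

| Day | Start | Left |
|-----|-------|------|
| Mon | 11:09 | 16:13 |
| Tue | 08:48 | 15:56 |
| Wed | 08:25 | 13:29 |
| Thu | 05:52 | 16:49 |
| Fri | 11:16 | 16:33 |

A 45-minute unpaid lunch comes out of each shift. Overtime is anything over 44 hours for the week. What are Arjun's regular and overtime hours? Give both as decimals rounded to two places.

Mon: 11:09–16:13 = 5 h 4 min; less 45 min break → 4 h 19 min
Tue: 08:48–15:56 = 7 h 8 min; less 45 min break → 6 h 23 min
Wed: 08:25–13:29 = 5 h 4 min; less 45 min break → 4 h 19 min
Thu: 05:52–16:49 = 10 h 57 min; less 45 min break → 10 h 12 min
Fri: 11:16–16:33 = 5 h 17 min; less 45 min break → 4 h 32 min
Total worked: 29 h 45 min = 29.75 h.
Threshold 44 h → overtime 0 h 0 min, regular 29 h 45 min.

Regular 29.75 hours, overtime 0.00 hours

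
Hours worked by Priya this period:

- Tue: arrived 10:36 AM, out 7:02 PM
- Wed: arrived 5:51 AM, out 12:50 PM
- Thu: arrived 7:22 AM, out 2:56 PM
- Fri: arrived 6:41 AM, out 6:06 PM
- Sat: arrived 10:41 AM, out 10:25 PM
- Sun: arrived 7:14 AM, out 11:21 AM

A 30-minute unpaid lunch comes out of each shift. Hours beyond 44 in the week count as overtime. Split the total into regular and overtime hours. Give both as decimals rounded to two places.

Regular 44.00 hours, overtime 3.25 hours

Tue: 10:36 AM–7:02 PM = 8 h 26 min; less 30 min break → 7 h 56 min
Wed: 5:51 AM–12:50 PM = 6 h 59 min; less 30 min break → 6 h 29 min
Thu: 7:22 AM–2:56 PM = 7 h 34 min; less 30 min break → 7 h 4 min
Fri: 6:41 AM–6:06 PM = 11 h 25 min; less 30 min break → 10 h 55 min
Sat: 10:41 AM–10:25 PM = 11 h 44 min; less 30 min break → 11 h 14 min
Sun: 7:14 AM–11:21 AM = 4 h 7 min; less 30 min break → 3 h 37 min
Total worked: 47 h 15 min = 47.25 h.
Threshold 44 h → overtime 3 h 15 min, regular 44 h 0 min.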